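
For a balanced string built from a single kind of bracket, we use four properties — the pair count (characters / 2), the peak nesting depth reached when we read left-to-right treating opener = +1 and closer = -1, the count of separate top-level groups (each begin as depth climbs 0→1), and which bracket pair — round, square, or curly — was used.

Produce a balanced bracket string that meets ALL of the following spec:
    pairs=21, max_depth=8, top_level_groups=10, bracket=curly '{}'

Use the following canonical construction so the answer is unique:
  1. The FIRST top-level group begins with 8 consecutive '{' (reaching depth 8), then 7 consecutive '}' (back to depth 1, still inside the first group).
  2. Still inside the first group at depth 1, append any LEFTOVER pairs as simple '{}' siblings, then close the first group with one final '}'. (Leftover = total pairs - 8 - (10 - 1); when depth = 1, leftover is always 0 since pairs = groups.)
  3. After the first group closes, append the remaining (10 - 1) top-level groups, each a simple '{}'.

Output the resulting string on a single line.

Spec: pairs=21 depth=8 groups=10
Leftover pairs = 21 - 8 - (10-1) = 4
First group: deep chain of depth 8 + 4 sibling pairs
Remaining 9 groups: simple '{}' each

Answer: {{{{{{{{}}}}}}}{}{}{}{}}{}{}{}{}{}{}{}{}{}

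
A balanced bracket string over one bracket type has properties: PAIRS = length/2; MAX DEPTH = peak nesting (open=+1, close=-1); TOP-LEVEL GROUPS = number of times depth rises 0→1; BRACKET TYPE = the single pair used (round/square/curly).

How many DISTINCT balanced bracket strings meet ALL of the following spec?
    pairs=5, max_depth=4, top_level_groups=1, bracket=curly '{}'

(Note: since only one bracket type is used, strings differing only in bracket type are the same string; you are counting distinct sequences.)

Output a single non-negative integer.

Answer: 5

Derivation:
Spec: pairs=5 depth=4 groups=1
Count(depth <= 4) = 13
Count(depth <= 3) = 8
Count(depth == 4) = 13 - 8 = 5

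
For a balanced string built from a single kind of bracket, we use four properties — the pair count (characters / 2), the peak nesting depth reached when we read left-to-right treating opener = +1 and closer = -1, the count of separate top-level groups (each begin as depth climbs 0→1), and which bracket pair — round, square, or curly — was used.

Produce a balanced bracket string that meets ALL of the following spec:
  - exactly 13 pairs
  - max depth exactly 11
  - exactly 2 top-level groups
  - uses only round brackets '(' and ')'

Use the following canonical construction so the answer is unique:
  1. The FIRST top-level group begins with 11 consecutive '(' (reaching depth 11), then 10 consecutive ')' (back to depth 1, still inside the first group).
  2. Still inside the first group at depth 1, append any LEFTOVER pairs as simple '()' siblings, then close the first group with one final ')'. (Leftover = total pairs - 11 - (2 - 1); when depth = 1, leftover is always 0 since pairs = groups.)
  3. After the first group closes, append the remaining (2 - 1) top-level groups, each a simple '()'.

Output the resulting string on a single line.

Answer: ((((((((((())))))))))())()

Derivation:
Spec: pairs=13 depth=11 groups=2
Leftover pairs = 13 - 11 - (2-1) = 1
First group: deep chain of depth 11 + 1 sibling pairs
Remaining 1 groups: simple '()' each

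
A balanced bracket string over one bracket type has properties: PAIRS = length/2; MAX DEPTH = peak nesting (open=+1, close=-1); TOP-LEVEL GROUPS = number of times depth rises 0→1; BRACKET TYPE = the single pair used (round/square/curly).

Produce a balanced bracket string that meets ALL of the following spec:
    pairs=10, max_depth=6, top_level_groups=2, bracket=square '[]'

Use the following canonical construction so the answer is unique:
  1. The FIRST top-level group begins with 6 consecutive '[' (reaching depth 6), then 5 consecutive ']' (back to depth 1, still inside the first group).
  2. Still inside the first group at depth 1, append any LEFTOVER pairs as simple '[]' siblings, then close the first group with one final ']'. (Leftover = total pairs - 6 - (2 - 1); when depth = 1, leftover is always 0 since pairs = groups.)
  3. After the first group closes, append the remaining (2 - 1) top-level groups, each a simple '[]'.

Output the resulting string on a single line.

Answer: [[[[[[]]]]][][][]][]

Derivation:
Spec: pairs=10 depth=6 groups=2
Leftover pairs = 10 - 6 - (2-1) = 3
First group: deep chain of depth 6 + 3 sibling pairs
Remaining 1 groups: simple '[]' each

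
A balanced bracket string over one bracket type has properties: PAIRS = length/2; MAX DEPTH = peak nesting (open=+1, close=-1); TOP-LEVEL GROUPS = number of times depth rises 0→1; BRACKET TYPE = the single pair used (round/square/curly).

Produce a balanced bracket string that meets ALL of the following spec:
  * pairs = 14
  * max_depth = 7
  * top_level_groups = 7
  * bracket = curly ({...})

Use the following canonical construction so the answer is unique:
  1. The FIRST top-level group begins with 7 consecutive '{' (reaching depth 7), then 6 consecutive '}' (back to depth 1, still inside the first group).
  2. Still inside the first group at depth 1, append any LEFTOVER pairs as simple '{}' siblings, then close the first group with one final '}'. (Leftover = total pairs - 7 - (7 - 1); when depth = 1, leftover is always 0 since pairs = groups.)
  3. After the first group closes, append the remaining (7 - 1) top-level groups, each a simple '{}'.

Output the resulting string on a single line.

Spec: pairs=14 depth=7 groups=7
Leftover pairs = 14 - 7 - (7-1) = 1
First group: deep chain of depth 7 + 1 sibling pairs
Remaining 6 groups: simple '{}' each

Answer: {{{{{{{}}}}}}{}}{}{}{}{}{}{}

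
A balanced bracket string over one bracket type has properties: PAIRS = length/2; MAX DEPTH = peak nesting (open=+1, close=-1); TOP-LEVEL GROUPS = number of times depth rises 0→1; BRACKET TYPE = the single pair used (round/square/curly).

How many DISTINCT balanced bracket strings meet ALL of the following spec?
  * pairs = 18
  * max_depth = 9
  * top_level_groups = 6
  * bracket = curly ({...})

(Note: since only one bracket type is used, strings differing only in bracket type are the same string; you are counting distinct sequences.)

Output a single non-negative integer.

Spec: pairs=18 depth=9 groups=6
Count(depth <= 9) = 17281419
Count(depth <= 8) = 17197551
Count(depth == 9) = 17281419 - 17197551 = 83868

Answer: 83868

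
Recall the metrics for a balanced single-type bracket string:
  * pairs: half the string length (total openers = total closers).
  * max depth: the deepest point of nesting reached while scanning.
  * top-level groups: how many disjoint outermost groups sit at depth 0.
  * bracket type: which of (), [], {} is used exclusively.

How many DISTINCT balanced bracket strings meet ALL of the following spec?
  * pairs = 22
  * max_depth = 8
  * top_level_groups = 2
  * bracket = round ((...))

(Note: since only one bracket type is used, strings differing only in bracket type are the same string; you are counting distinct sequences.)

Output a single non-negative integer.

Answer: 4561423471

Derivation:
Spec: pairs=22 depth=8 groups=2
Count(depth <= 8) = 19064659823
Count(depth <= 7) = 14503236352
Count(depth == 8) = 19064659823 - 14503236352 = 4561423471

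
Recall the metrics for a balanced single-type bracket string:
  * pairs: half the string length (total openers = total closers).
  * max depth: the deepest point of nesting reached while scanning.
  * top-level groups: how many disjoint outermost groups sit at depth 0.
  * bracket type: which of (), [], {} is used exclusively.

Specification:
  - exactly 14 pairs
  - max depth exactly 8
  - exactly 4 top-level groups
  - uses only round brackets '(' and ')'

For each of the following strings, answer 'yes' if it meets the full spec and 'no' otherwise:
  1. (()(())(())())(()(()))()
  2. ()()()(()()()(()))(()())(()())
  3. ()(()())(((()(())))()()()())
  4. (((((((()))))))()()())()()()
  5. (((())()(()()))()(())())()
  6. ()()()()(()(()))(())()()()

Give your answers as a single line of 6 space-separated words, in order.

String 1 '(()(())(())())(()(()))()': depth seq [1 2 1 2 3 2 1 2 3 2 1 2 1 0 1 2 1 2 3 2 1 0 1 0]
  -> pairs=12 depth=3 groups=3 -> no
String 2 '()()()(()()()(()))(()())(()())': depth seq [1 0 1 0 1 0 1 2 1 2 1 2 1 2 3 2 1 0 1 2 1 2 1 0 1 2 1 2 1 0]
  -> pairs=15 depth=3 groups=6 -> no
String 3 '()(()())(((()(())))()()()())': depth seq [1 0 1 2 1 2 1 0 1 2 3 4 3 4 5 4 3 2 1 2 1 2 1 2 1 2 1 0]
  -> pairs=14 depth=5 groups=3 -> no
String 4 '(((((((()))))))()()())()()()': depth seq [1 2 3 4 5 6 7 8 7 6 5 4 3 2 1 2 1 2 1 2 1 0 1 0 1 0 1 0]
  -> pairs=14 depth=8 groups=4 -> yes
String 5 '(((())()(()()))()(())())()': depth seq [1 2 3 4 3 2 3 2 3 4 3 4 3 2 1 2 1 2 3 2 1 2 1 0 1 0]
  -> pairs=13 depth=4 groups=2 -> no
String 6 '()()()()(()(()))(())()()()': depth seq [1 0 1 0 1 0 1 0 1 2 1 2 3 2 1 0 1 2 1 0 1 0 1 0 1 0]
  -> pairs=13 depth=3 groups=9 -> no

Answer: no no no yes no no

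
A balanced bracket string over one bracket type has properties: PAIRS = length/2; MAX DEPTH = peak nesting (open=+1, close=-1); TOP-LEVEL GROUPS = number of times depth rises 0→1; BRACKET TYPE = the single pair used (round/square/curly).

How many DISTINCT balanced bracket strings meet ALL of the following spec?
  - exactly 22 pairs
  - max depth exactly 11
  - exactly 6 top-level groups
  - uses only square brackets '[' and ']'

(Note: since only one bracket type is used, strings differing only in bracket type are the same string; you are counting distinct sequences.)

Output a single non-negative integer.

Answer: 7244748

Derivation:
Spec: pairs=22 depth=11 groups=6
Count(depth <= 11) = 3509705448
Count(depth <= 10) = 3502460700
Count(depth == 11) = 3509705448 - 3502460700 = 7244748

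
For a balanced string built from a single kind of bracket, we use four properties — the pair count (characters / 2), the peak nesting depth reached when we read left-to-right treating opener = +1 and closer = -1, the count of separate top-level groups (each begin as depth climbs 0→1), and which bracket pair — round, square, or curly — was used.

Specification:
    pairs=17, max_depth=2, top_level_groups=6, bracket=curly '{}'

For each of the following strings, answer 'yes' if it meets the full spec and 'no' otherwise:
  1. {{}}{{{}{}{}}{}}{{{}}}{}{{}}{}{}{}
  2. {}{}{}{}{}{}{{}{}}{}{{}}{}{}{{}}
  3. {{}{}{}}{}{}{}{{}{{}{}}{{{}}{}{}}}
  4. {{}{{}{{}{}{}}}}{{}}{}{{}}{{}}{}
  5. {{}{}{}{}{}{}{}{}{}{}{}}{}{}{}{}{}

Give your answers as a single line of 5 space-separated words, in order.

Answer: no no no no yes

Derivation:
String 1 '{{}}{{{}{}{}}{}}{{{}}}{}{{}}{}{}{}': depth seq [1 2 1 0 1 2 3 2 3 2 3 2 1 2 1 0 1 2 3 2 1 0 1 0 1 2 1 0 1 0 1 0 1 0]
  -> pairs=17 depth=3 groups=8 -> no
String 2 '{}{}{}{}{}{}{{}{}}{}{{}}{}{}{{}}': depth seq [1 0 1 0 1 0 1 0 1 0 1 0 1 2 1 2 1 0 1 0 1 2 1 0 1 0 1 0 1 2 1 0]
  -> pairs=16 depth=2 groups=12 -> no
String 3 '{{}{}{}}{}{}{}{{}{{}{}}{{{}}{}{}}}': depth seq [1 2 1 2 1 2 1 0 1 0 1 0 1 0 1 2 1 2 3 2 3 2 1 2 3 4 3 2 3 2 3 2 1 0]
  -> pairs=17 depth=4 groups=5 -> no
String 4 '{{}{{}{{}{}{}}}}{{}}{}{{}}{{}}{}': depth seq [1 2 1 2 3 2 3 4 3 4 3 4 3 2 1 0 1 2 1 0 1 0 1 2 1 0 1 2 1 0 1 0]
  -> pairs=16 depth=4 groups=6 -> no
String 5 '{{}{}{}{}{}{}{}{}{}{}{}}{}{}{}{}{}': depth seq [1 2 1 2 1 2 1 2 1 2 1 2 1 2 1 2 1 2 1 2 1 2 1 0 1 0 1 0 1 0 1 0 1 0]
  -> pairs=17 depth=2 groups=6 -> yes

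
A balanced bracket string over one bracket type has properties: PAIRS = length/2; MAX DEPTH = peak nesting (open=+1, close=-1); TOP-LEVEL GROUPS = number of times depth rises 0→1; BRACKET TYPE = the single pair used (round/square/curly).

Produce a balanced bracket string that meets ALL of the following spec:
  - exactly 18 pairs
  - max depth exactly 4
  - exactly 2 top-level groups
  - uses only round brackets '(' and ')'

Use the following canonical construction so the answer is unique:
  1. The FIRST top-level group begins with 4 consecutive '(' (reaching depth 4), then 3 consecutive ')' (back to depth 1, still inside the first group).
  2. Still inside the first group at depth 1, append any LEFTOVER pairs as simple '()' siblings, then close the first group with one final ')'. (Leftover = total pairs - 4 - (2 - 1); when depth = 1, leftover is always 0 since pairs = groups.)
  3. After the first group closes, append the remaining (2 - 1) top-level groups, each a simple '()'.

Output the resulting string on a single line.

Spec: pairs=18 depth=4 groups=2
Leftover pairs = 18 - 4 - (2-1) = 13
First group: deep chain of depth 4 + 13 sibling pairs
Remaining 1 groups: simple '()' each

Answer: (((()))()()()()()()()()()()()()())()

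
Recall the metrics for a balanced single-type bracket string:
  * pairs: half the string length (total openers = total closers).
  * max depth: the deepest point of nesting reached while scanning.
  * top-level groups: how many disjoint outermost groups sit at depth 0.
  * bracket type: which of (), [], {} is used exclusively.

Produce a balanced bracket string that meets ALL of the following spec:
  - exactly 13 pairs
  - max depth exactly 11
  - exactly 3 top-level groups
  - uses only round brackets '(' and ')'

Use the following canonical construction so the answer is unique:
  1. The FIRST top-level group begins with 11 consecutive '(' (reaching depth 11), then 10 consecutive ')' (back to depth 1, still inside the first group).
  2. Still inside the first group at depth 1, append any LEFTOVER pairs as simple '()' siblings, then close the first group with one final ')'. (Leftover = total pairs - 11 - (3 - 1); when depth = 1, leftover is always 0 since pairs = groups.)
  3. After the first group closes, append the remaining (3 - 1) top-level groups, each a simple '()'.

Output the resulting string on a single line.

Spec: pairs=13 depth=11 groups=3
Leftover pairs = 13 - 11 - (3-1) = 0
First group: deep chain of depth 11 + 0 sibling pairs
Remaining 2 groups: simple '()' each

Answer: ((((((((((()))))))))))()()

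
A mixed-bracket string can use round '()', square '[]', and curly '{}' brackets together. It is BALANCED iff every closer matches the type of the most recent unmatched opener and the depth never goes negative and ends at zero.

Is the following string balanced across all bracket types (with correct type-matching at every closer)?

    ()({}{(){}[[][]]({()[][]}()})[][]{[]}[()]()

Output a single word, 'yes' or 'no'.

Answer: no

Derivation:
pos 0: push '('; stack = (
pos 1: ')' matches '('; pop; stack = (empty)
pos 2: push '('; stack = (
pos 3: push '{'; stack = ({
pos 4: '}' matches '{'; pop; stack = (
pos 5: push '{'; stack = ({
pos 6: push '('; stack = ({(
pos 7: ')' matches '('; pop; stack = ({
pos 8: push '{'; stack = ({{
pos 9: '}' matches '{'; pop; stack = ({
pos 10: push '['; stack = ({[
pos 11: push '['; stack = ({[[
pos 12: ']' matches '['; pop; stack = ({[
pos 13: push '['; stack = ({[[
pos 14: ']' matches '['; pop; stack = ({[
pos 15: ']' matches '['; pop; stack = ({
pos 16: push '('; stack = ({(
pos 17: push '{'; stack = ({({
pos 18: push '('; stack = ({({(
pos 19: ')' matches '('; pop; stack = ({({
pos 20: push '['; stack = ({({[
pos 21: ']' matches '['; pop; stack = ({({
pos 22: push '['; stack = ({({[
pos 23: ']' matches '['; pop; stack = ({({
pos 24: '}' matches '{'; pop; stack = ({(
pos 25: push '('; stack = ({((
pos 26: ')' matches '('; pop; stack = ({(
pos 27: saw closer '}' but top of stack is '(' (expected ')') → INVALID
Verdict: type mismatch at position 27: '}' closes '(' → no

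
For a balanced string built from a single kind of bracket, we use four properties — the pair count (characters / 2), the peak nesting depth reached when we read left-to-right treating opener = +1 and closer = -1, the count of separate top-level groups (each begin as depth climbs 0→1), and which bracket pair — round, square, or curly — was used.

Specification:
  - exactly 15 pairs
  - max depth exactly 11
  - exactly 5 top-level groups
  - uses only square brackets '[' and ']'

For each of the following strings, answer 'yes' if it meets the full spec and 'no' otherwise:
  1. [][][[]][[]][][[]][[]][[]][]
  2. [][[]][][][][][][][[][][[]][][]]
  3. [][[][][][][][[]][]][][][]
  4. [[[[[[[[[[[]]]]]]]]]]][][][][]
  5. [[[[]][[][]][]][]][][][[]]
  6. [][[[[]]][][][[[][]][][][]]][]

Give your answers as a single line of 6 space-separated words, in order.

String 1 '[][][[]][[]][][[]][[]][[]][]': depth seq [1 0 1 0 1 2 1 0 1 2 1 0 1 0 1 2 1 0 1 2 1 0 1 2 1 0 1 0]
  -> pairs=14 depth=2 groups=9 -> no
String 2 '[][[]][][][][][][][[][][[]][][]]': depth seq [1 0 1 2 1 0 1 0 1 0 1 0 1 0 1 0 1 0 1 2 1 2 1 2 3 2 1 2 1 2 1 0]
  -> pairs=16 depth=3 groups=9 -> no
String 3 '[][[][][][][][[]][]][][][]': depth seq [1 0 1 2 1 2 1 2 1 2 1 2 1 2 3 2 1 2 1 0 1 0 1 0 1 0]
  -> pairs=13 depth=3 groups=5 -> no
String 4 '[[[[[[[[[[[]]]]]]]]]]][][][][]': depth seq [1 2 3 4 5 6 7 8 9 10 11 10 9 8 7 6 5 4 3 2 1 0 1 0 1 0 1 0 1 0]
  -> pairs=15 depth=11 groups=5 -> yes
String 5 '[[[[]][[][]][]][]][][][[]]': depth seq [1 2 3 4 3 2 3 4 3 4 3 2 3 2 1 2 1 0 1 0 1 0 1 2 1 0]
  -> pairs=13 depth=4 groups=4 -> no
String 6 '[][[[[]]][][][[[][]][][][]]][]': depth seq [1 0 1 2 3 4 3 2 1 2 1 2 1 2 3 4 3 4 3 2 3 2 3 2 3 2 1 0 1 0]
  -> pairs=15 depth=4 groups=3 -> no

Answer: no no no yes no no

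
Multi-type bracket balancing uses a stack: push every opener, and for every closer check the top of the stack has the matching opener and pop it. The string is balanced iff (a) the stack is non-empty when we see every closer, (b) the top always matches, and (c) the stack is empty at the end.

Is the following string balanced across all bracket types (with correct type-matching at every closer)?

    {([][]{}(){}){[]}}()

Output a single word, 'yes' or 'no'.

pos 0: push '{'; stack = {
pos 1: push '('; stack = {(
pos 2: push '['; stack = {([
pos 3: ']' matches '['; pop; stack = {(
pos 4: push '['; stack = {([
pos 5: ']' matches '['; pop; stack = {(
pos 6: push '{'; stack = {({
pos 7: '}' matches '{'; pop; stack = {(
pos 8: push '('; stack = {((
pos 9: ')' matches '('; pop; stack = {(
pos 10: push '{'; stack = {({
pos 11: '}' matches '{'; pop; stack = {(
pos 12: ')' matches '('; pop; stack = {
pos 13: push '{'; stack = {{
pos 14: push '['; stack = {{[
pos 15: ']' matches '['; pop; stack = {{
pos 16: '}' matches '{'; pop; stack = {
pos 17: '}' matches '{'; pop; stack = (empty)
pos 18: push '('; stack = (
pos 19: ')' matches '('; pop; stack = (empty)
end: stack empty → VALID
Verdict: properly nested → yes

Answer: yes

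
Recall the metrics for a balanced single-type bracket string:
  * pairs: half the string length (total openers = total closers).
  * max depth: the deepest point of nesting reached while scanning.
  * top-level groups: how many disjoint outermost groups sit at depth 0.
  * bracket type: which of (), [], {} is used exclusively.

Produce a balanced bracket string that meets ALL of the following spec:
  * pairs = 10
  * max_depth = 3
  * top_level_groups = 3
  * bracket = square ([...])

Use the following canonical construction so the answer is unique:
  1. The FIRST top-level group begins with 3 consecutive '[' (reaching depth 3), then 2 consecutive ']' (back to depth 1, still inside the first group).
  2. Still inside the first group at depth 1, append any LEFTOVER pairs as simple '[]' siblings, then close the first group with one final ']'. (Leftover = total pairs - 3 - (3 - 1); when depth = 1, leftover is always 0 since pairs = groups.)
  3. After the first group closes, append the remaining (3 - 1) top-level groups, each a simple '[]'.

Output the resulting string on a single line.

Spec: pairs=10 depth=3 groups=3
Leftover pairs = 10 - 3 - (3-1) = 5
First group: deep chain of depth 3 + 5 sibling pairs
Remaining 2 groups: simple '[]' each

Answer: [[[]][][][][][]][][]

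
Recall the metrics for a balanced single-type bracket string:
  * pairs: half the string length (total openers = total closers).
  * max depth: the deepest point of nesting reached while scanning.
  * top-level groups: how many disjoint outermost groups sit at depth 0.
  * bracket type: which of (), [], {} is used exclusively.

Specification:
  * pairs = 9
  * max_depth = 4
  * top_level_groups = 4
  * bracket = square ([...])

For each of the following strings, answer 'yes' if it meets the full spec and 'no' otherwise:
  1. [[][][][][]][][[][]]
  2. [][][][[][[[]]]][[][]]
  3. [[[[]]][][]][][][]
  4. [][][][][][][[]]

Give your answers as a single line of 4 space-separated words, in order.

Answer: no no yes no

Derivation:
String 1 '[[][][][][]][][[][]]': depth seq [1 2 1 2 1 2 1 2 1 2 1 0 1 0 1 2 1 2 1 0]
  -> pairs=10 depth=2 groups=3 -> no
String 2 '[][][][[][[[]]]][[][]]': depth seq [1 0 1 0 1 0 1 2 1 2 3 4 3 2 1 0 1 2 1 2 1 0]
  -> pairs=11 depth=4 groups=5 -> no
String 3 '[[[[]]][][]][][][]': depth seq [1 2 3 4 3 2 1 2 1 2 1 0 1 0 1 0 1 0]
  -> pairs=9 depth=4 groups=4 -> yes
String 4 '[][][][][][][[]]': depth seq [1 0 1 0 1 0 1 0 1 0 1 0 1 2 1 0]
  -> pairs=8 depth=2 groups=7 -> no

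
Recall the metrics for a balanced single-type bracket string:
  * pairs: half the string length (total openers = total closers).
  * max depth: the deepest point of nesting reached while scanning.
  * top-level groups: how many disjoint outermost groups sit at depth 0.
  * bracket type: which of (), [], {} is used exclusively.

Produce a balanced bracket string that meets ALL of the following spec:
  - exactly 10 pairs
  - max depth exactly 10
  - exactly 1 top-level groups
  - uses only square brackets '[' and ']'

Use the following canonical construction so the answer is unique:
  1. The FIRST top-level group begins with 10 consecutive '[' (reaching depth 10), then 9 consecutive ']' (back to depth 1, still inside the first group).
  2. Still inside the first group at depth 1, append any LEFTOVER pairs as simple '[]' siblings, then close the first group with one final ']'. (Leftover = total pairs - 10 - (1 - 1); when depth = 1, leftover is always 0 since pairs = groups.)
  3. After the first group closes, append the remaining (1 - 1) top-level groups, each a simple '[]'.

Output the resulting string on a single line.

Spec: pairs=10 depth=10 groups=1
Leftover pairs = 10 - 10 - (1-1) = 0
First group: deep chain of depth 10 + 0 sibling pairs
Remaining 0 groups: simple '[]' each

Answer: [[[[[[[[[[]]]]]]]]]]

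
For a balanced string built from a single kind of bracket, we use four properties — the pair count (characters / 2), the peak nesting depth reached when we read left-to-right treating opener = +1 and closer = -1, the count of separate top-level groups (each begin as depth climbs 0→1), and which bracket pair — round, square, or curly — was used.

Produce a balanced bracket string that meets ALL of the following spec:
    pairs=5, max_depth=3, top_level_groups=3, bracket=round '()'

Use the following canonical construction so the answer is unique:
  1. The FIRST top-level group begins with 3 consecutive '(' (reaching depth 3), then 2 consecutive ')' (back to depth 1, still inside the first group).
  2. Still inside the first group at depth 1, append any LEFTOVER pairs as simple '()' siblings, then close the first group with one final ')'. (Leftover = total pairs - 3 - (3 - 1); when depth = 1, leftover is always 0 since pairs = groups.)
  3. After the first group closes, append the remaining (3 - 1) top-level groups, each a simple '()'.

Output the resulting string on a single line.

Spec: pairs=5 depth=3 groups=3
Leftover pairs = 5 - 3 - (3-1) = 0
First group: deep chain of depth 3 + 0 sibling pairs
Remaining 2 groups: simple '()' each

Answer: ((()))()()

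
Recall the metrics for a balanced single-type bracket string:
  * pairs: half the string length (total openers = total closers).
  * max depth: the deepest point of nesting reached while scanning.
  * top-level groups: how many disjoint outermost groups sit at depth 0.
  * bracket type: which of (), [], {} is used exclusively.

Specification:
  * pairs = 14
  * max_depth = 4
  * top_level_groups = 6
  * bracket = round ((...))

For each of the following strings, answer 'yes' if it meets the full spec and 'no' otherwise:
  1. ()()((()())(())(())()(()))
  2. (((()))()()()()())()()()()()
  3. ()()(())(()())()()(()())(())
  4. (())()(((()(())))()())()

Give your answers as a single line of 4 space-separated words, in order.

String 1 '()()((()())(())(())()(()))': depth seq [1 0 1 0 1 2 3 2 3 2 1 2 3 2 1 2 3 2 1 2 1 2 3 2 1 0]
  -> pairs=13 depth=3 groups=3 -> no
String 2 '(((()))()()()()())()()()()()': depth seq [1 2 3 4 3 2 1 2 1 2 1 2 1 2 1 2 1 0 1 0 1 0 1 0 1 0 1 0]
  -> pairs=14 depth=4 groups=6 -> yes
String 3 '()()(())(()())()()(()())(())': depth seq [1 0 1 0 1 2 1 0 1 2 1 2 1 0 1 0 1 0 1 2 1 2 1 0 1 2 1 0]
  -> pairs=14 depth=2 groups=8 -> no
String 4 '(())()(((()(())))()())()': depth seq [1 2 1 0 1 0 1 2 3 4 3 4 5 4 3 2 1 2 1 2 1 0 1 0]
  -> pairs=12 depth=5 groups=4 -> no

Answer: no yes no no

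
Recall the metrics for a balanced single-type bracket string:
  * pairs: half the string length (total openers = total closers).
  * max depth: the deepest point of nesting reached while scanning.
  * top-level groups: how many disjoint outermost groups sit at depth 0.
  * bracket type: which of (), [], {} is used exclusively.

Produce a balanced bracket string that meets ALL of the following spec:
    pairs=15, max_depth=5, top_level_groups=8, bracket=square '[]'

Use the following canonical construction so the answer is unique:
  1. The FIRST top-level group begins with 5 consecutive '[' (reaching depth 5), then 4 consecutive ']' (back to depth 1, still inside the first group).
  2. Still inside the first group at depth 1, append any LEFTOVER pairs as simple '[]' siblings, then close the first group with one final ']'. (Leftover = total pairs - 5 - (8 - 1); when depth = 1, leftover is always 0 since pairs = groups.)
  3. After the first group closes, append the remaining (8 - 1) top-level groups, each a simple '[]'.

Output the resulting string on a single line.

Spec: pairs=15 depth=5 groups=8
Leftover pairs = 15 - 5 - (8-1) = 3
First group: deep chain of depth 5 + 3 sibling pairs
Remaining 7 groups: simple '[]' each

Answer: [[[[[]]]][][][]][][][][][][][]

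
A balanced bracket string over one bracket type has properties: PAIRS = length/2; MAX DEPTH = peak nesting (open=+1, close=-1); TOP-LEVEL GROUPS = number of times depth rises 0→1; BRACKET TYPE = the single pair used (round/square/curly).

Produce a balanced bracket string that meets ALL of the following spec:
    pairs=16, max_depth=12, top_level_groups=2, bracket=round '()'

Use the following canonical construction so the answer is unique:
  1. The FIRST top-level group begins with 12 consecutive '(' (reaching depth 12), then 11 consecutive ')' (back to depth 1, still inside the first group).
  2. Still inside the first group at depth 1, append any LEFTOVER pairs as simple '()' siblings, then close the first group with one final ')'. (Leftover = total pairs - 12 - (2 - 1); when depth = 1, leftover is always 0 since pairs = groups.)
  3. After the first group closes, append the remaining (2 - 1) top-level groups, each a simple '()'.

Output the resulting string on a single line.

Answer: (((((((((((()))))))))))()()())()

Derivation:
Spec: pairs=16 depth=12 groups=2
Leftover pairs = 16 - 12 - (2-1) = 3
First group: deep chain of depth 12 + 3 sibling pairs
Remaining 1 groups: simple '()' each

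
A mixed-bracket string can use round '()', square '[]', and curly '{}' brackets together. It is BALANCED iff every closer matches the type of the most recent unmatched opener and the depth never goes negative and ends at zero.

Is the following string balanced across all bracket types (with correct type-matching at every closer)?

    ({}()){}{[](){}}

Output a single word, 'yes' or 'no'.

pos 0: push '('; stack = (
pos 1: push '{'; stack = ({
pos 2: '}' matches '{'; pop; stack = (
pos 3: push '('; stack = ((
pos 4: ')' matches '('; pop; stack = (
pos 5: ')' matches '('; pop; stack = (empty)
pos 6: push '{'; stack = {
pos 7: '}' matches '{'; pop; stack = (empty)
pos 8: push '{'; stack = {
pos 9: push '['; stack = {[
pos 10: ']' matches '['; pop; stack = {
pos 11: push '('; stack = {(
pos 12: ')' matches '('; pop; stack = {
pos 13: push '{'; stack = {{
pos 14: '}' matches '{'; pop; stack = {
pos 15: '}' matches '{'; pop; stack = (empty)
end: stack empty → VALID
Verdict: properly nested → yes

Answer: yes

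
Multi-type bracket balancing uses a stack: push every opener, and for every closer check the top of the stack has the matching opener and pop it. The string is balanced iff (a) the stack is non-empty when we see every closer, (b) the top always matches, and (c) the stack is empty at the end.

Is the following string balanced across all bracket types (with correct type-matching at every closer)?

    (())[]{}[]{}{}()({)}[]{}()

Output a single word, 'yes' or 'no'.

Answer: no

Derivation:
pos 0: push '('; stack = (
pos 1: push '('; stack = ((
pos 2: ')' matches '('; pop; stack = (
pos 3: ')' matches '('; pop; stack = (empty)
pos 4: push '['; stack = [
pos 5: ']' matches '['; pop; stack = (empty)
pos 6: push '{'; stack = {
pos 7: '}' matches '{'; pop; stack = (empty)
pos 8: push '['; stack = [
pos 9: ']' matches '['; pop; stack = (empty)
pos 10: push '{'; stack = {
pos 11: '}' matches '{'; pop; stack = (empty)
pos 12: push '{'; stack = {
pos 13: '}' matches '{'; pop; stack = (empty)
pos 14: push '('; stack = (
pos 15: ')' matches '('; pop; stack = (empty)
pos 16: push '('; stack = (
pos 17: push '{'; stack = ({
pos 18: saw closer ')' but top of stack is '{' (expected '}') → INVALID
Verdict: type mismatch at position 18: ')' closes '{' → no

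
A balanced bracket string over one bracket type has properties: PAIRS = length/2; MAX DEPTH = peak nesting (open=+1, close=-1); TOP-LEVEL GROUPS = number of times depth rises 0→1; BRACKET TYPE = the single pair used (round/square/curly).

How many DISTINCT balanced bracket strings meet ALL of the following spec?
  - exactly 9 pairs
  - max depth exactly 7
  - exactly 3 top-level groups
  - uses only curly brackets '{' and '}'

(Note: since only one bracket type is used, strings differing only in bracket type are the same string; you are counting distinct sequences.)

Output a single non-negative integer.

Answer: 3

Derivation:
Spec: pairs=9 depth=7 groups=3
Count(depth <= 7) = 1001
Count(depth <= 6) = 998
Count(depth == 7) = 1001 - 998 = 3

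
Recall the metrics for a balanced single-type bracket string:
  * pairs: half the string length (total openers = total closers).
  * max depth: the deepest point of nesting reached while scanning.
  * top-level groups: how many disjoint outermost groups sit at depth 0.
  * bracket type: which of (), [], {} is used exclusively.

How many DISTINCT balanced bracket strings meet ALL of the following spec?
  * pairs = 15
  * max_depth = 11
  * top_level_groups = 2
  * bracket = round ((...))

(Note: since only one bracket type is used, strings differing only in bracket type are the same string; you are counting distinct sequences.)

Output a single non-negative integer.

Spec: pairs=15 depth=11 groups=2
Count(depth <= 11) = 2673844
Count(depth <= 10) = 2669940
Count(depth == 11) = 2673844 - 2669940 = 3904

Answer: 3904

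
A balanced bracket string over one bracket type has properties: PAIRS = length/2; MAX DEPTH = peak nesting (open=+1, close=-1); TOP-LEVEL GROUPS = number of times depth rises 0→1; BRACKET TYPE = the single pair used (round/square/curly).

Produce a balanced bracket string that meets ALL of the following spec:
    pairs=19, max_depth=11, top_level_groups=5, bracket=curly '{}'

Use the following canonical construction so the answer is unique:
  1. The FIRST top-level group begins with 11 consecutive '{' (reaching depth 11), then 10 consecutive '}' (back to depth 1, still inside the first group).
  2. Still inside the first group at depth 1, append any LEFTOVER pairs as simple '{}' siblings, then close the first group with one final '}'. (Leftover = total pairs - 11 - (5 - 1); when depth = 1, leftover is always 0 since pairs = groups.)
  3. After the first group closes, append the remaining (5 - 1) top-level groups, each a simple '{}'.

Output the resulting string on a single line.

Spec: pairs=19 depth=11 groups=5
Leftover pairs = 19 - 11 - (5-1) = 4
First group: deep chain of depth 11 + 4 sibling pairs
Remaining 4 groups: simple '{}' each

Answer: {{{{{{{{{{{}}}}}}}}}}{}{}{}{}}{}{}{}{}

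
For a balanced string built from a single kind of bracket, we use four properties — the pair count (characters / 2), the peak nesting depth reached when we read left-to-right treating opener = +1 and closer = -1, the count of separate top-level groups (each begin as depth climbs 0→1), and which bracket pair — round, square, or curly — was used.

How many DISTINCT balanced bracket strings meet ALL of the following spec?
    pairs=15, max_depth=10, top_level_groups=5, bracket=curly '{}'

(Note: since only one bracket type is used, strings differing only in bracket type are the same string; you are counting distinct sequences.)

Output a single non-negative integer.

Answer: 105

Derivation:
Spec: pairs=15 depth=10 groups=5
Count(depth <= 10) = 653747
Count(depth <= 9) = 653642
Count(depth == 10) = 653747 - 653642 = 105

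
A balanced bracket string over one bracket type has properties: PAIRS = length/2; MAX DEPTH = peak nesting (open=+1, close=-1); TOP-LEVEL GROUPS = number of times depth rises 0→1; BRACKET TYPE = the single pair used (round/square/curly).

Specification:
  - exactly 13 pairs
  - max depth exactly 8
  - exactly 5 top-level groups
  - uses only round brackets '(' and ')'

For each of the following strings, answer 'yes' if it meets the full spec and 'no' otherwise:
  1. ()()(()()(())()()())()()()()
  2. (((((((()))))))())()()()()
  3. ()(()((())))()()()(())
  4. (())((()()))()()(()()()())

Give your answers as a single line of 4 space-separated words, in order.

Answer: no yes no no

Derivation:
String 1 '()()(()()(())()()())()()()()': depth seq [1 0 1 0 1 2 1 2 1 2 3 2 1 2 1 2 1 2 1 0 1 0 1 0 1 0 1 0]
  -> pairs=14 depth=3 groups=7 -> no
String 2 '(((((((()))))))())()()()()': depth seq [1 2 3 4 5 6 7 8 7 6 5 4 3 2 1 2 1 0 1 0 1 0 1 0 1 0]
  -> pairs=13 depth=8 groups=5 -> yes
String 3 '()(()((())))()()()(())': depth seq [1 0 1 2 1 2 3 4 3 2 1 0 1 0 1 0 1 0 1 2 1 0]
  -> pairs=11 depth=4 groups=6 -> no
String 4 '(())((()()))()()(()()()())': depth seq [1 2 1 0 1 2 3 2 3 2 1 0 1 0 1 0 1 2 1 2 1 2 1 2 1 0]
  -> pairs=13 depth=3 groups=5 -> no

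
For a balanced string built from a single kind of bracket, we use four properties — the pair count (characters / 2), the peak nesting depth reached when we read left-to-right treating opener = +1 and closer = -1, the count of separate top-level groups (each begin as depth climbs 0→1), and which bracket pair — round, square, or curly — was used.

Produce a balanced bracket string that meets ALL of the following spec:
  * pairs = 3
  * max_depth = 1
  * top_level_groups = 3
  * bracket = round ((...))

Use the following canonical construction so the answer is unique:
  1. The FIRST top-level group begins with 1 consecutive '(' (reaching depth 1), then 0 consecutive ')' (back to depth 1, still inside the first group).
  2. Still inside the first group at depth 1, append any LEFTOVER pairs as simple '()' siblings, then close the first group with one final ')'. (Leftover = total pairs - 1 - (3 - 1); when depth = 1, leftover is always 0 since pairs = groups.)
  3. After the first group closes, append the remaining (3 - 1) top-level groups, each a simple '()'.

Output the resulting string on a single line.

Spec: pairs=3 depth=1 groups=3
Leftover pairs = 3 - 1 - (3-1) = 0
First group: deep chain of depth 1 + 0 sibling pairs
Remaining 2 groups: simple '()' each

Answer: ()()()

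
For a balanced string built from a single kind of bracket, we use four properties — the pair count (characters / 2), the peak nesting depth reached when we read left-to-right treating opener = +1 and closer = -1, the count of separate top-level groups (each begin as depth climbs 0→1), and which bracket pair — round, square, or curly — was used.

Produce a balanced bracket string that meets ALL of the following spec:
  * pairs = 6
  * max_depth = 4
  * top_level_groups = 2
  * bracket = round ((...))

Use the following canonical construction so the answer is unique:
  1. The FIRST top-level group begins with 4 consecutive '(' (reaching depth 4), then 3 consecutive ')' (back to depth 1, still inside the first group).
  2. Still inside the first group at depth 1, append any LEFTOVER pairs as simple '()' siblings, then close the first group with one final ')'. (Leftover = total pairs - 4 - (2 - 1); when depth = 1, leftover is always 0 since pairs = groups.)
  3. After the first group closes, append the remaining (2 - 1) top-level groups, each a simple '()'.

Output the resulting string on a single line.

Answer: (((()))())()

Derivation:
Spec: pairs=6 depth=4 groups=2
Leftover pairs = 6 - 4 - (2-1) = 1
First group: deep chain of depth 4 + 1 sibling pairs
Remaining 1 groups: simple '()' each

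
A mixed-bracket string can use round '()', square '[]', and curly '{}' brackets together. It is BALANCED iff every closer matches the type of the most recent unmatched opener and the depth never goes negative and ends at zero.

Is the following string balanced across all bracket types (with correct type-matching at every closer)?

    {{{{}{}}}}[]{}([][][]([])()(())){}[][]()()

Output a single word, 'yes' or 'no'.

Answer: yes

Derivation:
pos 0: push '{'; stack = {
pos 1: push '{'; stack = {{
pos 2: push '{'; stack = {{{
pos 3: push '{'; stack = {{{{
pos 4: '}' matches '{'; pop; stack = {{{
pos 5: push '{'; stack = {{{{
pos 6: '}' matches '{'; pop; stack = {{{
pos 7: '}' matches '{'; pop; stack = {{
pos 8: '}' matches '{'; pop; stack = {
pos 9: '}' matches '{'; pop; stack = (empty)
pos 10: push '['; stack = [
pos 11: ']' matches '['; pop; stack = (empty)
pos 12: push '{'; stack = {
pos 13: '}' matches '{'; pop; stack = (empty)
pos 14: push '('; stack = (
pos 15: push '['; stack = ([
pos 16: ']' matches '['; pop; stack = (
pos 17: push '['; stack = ([
pos 18: ']' matches '['; pop; stack = (
pos 19: push '['; stack = ([
pos 20: ']' matches '['; pop; stack = (
pos 21: push '('; stack = ((
pos 22: push '['; stack = (([
pos 23: ']' matches '['; pop; stack = ((
pos 24: ')' matches '('; pop; stack = (
pos 25: push '('; stack = ((
pos 26: ')' matches '('; pop; stack = (
pos 27: push '('; stack = ((
pos 28: push '('; stack = (((
pos 29: ')' matches '('; pop; stack = ((
pos 30: ')' matches '('; pop; stack = (
pos 31: ')' matches '('; pop; stack = (empty)
pos 32: push '{'; stack = {
pos 33: '}' matches '{'; pop; stack = (empty)
pos 34: push '['; stack = [
pos 35: ']' matches '['; pop; stack = (empty)
pos 36: push '['; stack = [
pos 37: ']' matches '['; pop; stack = (empty)
pos 38: push '('; stack = (
pos 39: ')' matches '('; pop; stack = (empty)
pos 40: push '('; stack = (
pos 41: ')' matches '('; pop; stack = (empty)
end: stack empty → VALID
Verdict: properly nested → yes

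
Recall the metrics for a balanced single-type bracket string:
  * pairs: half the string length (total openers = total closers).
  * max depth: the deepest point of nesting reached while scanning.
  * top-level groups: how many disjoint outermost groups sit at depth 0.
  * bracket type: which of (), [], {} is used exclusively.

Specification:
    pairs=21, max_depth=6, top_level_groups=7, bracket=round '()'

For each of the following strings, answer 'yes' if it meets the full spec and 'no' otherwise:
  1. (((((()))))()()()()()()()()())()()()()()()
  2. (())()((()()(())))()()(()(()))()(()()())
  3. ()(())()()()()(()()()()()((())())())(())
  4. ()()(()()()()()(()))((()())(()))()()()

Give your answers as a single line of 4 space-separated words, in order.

String 1 '(((((()))))()()()()()()()()())()()()()()()': depth seq [1 2 3 4 5 6 5 4 3 2 1 2 1 2 1 2 1 2 1 2 1 2 1 2 1 2 1 2 1 0 1 0 1 0 1 0 1 0 1 0 1 0]
  -> pairs=21 depth=6 groups=7 -> yes
String 2 '(())()((()()(())))()()(()(()))()(()()())': depth seq [1 2 1 0 1 0 1 2 3 2 3 2 3 4 3 2 1 0 1 0 1 0 1 2 1 2 3 2 1 0 1 0 1 2 1 2 1 2 1 0]
  -> pairs=20 depth=4 groups=8 -> no
String 3 '()(())()()()()(()()()()()((())())())(())': depth seq [1 0 1 2 1 0 1 0 1 0 1 0 1 0 1 2 1 2 1 2 1 2 1 2 1 2 3 4 3 2 3 2 1 2 1 0 1 2 1 0]
  -> pairs=20 depth=4 groups=8 -> no
String 4 '()()(()()()()()(()))((()())(()))()()()': depth seq [1 0 1 0 1 2 1 2 1 2 1 2 1 2 1 2 3 2 1 0 1 2 3 2 3 2 1 2 3 2 1 0 1 0 1 0 1 0]
  -> pairs=19 depth=3 groups=7 -> no

Answer: yes no no no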